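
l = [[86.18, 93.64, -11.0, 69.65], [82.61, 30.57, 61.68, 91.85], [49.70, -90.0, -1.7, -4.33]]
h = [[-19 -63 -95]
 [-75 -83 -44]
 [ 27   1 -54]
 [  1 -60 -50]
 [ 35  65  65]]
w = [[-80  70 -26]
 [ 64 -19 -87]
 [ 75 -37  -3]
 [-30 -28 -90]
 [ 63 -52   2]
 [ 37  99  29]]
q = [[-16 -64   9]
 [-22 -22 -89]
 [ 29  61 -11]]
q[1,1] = -22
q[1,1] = -22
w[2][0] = 75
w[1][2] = -87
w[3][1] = -28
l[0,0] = 86.18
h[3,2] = -50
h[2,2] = -54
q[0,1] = -64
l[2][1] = -90.0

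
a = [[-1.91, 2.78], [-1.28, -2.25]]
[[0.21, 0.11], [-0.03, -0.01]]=a@[[-0.05, -0.03],[0.04, 0.02]]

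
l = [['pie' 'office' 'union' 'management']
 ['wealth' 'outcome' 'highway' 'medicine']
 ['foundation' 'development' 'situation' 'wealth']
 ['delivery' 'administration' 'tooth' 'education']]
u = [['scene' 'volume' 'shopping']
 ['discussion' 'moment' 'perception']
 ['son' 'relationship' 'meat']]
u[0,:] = ['scene', 'volume', 'shopping']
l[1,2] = 'highway'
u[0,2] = 'shopping'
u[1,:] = ['discussion', 'moment', 'perception']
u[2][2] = 'meat'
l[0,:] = ['pie', 'office', 'union', 'management']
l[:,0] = ['pie', 'wealth', 'foundation', 'delivery']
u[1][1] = 'moment'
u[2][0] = 'son'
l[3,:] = ['delivery', 'administration', 'tooth', 'education']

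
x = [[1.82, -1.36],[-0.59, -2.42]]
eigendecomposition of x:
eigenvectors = [[0.99, 0.29], [-0.13, 0.96]]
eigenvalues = [2.0, -2.6]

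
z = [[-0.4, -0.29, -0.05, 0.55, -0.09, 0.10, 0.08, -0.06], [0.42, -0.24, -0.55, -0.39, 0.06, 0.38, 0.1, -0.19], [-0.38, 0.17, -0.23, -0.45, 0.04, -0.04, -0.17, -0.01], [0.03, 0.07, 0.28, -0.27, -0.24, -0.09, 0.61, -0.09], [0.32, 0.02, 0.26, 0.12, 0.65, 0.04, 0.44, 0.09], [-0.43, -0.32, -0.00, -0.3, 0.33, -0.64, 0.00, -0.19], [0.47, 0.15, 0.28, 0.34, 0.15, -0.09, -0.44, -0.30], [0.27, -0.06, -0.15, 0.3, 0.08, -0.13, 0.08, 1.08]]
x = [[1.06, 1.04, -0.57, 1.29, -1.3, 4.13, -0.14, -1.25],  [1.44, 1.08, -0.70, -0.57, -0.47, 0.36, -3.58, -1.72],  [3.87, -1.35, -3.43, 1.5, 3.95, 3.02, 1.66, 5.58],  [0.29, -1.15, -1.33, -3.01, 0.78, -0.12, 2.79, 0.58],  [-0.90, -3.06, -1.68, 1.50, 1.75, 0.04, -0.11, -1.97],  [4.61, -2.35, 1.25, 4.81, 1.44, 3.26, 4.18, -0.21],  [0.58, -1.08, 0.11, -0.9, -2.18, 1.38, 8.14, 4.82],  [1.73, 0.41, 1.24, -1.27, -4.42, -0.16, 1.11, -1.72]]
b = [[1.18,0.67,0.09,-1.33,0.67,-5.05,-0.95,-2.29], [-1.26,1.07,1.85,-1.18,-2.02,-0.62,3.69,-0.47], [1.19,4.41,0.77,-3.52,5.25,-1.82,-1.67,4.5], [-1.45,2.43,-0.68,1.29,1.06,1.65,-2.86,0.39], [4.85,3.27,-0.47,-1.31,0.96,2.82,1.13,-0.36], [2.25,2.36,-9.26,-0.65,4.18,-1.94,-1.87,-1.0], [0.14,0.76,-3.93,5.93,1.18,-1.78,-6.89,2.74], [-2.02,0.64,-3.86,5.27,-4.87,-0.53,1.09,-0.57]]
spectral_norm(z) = 1.32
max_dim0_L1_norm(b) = 20.91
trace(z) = -0.49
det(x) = 1648.72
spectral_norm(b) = 14.38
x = b @ z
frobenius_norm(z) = 2.53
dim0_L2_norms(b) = [6.26, 6.65, 10.99, 9.07, 8.76, 6.86, 8.88, 5.9]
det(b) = -110221.02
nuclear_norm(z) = 6.49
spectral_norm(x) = 13.51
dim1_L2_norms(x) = [4.95, 4.49, 9.46, 4.58, 4.71, 9.04, 9.92, 5.48]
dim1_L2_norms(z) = [0.76, 0.94, 0.68, 0.78, 0.9, 0.97, 0.87, 1.18]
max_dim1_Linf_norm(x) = 8.14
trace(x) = 7.13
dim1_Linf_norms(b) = [5.05, 3.69, 5.25, 2.86, 4.85, 9.26, 6.89, 5.27]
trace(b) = -4.13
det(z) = -0.02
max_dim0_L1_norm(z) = 2.72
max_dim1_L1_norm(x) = 24.36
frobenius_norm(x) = 19.69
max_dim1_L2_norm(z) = 1.18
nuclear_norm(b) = 54.05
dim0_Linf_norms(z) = [0.47, 0.32, 0.55, 0.55, 0.65, 0.64, 0.61, 1.08]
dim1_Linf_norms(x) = [4.13, 3.58, 5.58, 3.01, 3.06, 4.81, 8.14, 4.42]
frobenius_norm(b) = 22.89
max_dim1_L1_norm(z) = 2.33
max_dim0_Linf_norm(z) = 1.08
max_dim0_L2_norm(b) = 10.99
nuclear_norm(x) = 44.97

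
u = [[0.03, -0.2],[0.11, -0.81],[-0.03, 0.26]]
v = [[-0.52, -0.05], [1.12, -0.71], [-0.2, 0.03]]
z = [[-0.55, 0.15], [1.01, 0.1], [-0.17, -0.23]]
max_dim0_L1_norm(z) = 1.73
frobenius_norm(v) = 1.44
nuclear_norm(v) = 1.72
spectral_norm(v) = 1.41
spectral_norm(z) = 1.16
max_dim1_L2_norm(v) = 1.33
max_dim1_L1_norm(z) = 1.11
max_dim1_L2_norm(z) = 1.01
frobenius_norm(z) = 1.20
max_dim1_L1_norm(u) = 0.92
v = u + z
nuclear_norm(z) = 1.45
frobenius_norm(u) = 0.88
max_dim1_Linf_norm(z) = 1.01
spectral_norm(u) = 0.88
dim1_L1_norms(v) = [0.57, 1.83, 0.23]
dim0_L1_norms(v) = [1.84, 0.79]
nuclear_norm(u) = 0.89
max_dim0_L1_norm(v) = 1.84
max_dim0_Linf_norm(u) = 0.81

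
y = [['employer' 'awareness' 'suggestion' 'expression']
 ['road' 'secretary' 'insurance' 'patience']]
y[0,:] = ['employer', 'awareness', 'suggestion', 'expression']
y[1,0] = 'road'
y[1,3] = 'patience'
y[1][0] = 'road'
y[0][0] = 'employer'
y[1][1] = 'secretary'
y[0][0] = 'employer'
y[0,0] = 'employer'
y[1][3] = 'patience'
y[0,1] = 'awareness'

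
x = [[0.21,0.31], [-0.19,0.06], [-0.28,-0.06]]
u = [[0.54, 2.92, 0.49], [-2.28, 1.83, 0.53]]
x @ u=[[-0.59,1.18,0.27],[-0.24,-0.44,-0.06],[-0.01,-0.93,-0.17]]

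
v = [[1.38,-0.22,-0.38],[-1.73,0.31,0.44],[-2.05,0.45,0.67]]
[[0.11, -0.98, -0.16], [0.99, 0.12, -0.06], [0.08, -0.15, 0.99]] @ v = [[2.18, -0.40, -0.58], [1.28, -0.21, -0.36], [-1.66, 0.38, 0.57]]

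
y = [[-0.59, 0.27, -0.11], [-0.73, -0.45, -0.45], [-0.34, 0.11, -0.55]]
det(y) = -0.217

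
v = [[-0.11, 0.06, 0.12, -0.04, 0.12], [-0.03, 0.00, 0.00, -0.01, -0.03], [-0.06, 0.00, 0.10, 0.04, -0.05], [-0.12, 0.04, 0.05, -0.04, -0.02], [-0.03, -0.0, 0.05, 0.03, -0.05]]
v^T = [[-0.11, -0.03, -0.06, -0.12, -0.03], [0.06, 0.00, 0.0, 0.04, -0.00], [0.12, 0.0, 0.10, 0.05, 0.05], [-0.04, -0.01, 0.04, -0.04, 0.03], [0.12, -0.03, -0.05, -0.02, -0.05]]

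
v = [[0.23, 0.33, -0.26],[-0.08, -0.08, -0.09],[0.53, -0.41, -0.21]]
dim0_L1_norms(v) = [0.84, 0.82, 0.56]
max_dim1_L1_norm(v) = 1.15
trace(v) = -0.06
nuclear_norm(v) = 1.32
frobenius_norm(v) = 0.86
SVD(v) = [[-0.15, 0.98, -0.11],[-0.01, -0.11, -0.99],[-0.99, -0.15, 0.03]] @ diag([0.706726085575286, 0.4749707864031501, 0.1354289187397091]) @ [[-0.79,0.50,0.35], [0.33,0.83,-0.45], [0.52,0.24,0.82]]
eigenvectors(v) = [[(0.29+0.59j), 0.29-0.59j, (0.17+0j)], [-0.20+0.13j, -0.20-0.13j, 0.42+0.00j], [(0.71+0j), 0.71-0.00j, (0.89+0j)]]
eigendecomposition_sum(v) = [[0.11+0.18j, 0.20-0.12j, (-0.12+0.02j)], [(-0.06+0.05j), 0.05+0.07j, (-0.01-0.04j)], [0.22-0.02j, -0.02-0.25j, -0.04+0.12j]] + [[(0.11-0.18j), 0.20+0.12j, (-0.12-0.02j)], [(-0.06-0.05j), (0.05-0.07j), (-0.01+0.04j)], [(0.22+0.02j), -0.02+0.25j, (-0.04-0.12j)]] + [[0.02-0.00j, (-0.07-0j), (-0.03-0j)], [0.04-0.00j, -0.18-0.00j, -0.07-0.00j], [(0.08-0j), -0.38-0.00j, -0.14-0.00j]]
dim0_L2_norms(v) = [0.58, 0.53, 0.35]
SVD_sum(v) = [[0.08, -0.05, -0.04], [0.01, -0.00, -0.00], [0.55, -0.35, -0.24]] + [[0.15, 0.39, -0.21], [-0.02, -0.04, 0.02], [-0.02, -0.06, 0.03]] + [[-0.01, -0.00, -0.01], [-0.07, -0.03, -0.11], [0.0, 0.0, 0.0]]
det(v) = -0.05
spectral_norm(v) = 0.71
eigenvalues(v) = [(0.12+0.37j), (0.12-0.37j), (-0.3+0j)]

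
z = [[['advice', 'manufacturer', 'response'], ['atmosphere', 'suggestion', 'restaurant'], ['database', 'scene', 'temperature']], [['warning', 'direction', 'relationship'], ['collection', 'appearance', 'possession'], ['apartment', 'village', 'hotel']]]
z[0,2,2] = 'temperature'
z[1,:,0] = ['warning', 'collection', 'apartment']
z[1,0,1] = 'direction'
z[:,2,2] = ['temperature', 'hotel']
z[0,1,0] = 'atmosphere'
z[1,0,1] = 'direction'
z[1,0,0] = 'warning'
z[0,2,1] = 'scene'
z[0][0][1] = 'manufacturer'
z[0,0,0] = 'advice'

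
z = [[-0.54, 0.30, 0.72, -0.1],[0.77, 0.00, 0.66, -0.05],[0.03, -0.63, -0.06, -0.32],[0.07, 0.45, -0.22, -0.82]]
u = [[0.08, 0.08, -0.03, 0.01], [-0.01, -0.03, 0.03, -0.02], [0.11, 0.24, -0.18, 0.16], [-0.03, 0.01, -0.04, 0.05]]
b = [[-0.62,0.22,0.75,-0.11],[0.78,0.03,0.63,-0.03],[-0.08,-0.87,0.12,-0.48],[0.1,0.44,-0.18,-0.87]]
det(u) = -0.00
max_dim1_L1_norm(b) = 1.7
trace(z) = -1.42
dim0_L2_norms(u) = [0.14, 0.25, 0.19, 0.17]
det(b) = 1.01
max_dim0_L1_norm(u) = 0.36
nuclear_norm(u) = 0.47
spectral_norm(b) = 1.01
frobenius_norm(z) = 1.84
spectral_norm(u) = 0.38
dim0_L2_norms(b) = [1.0, 1.0, 1.0, 1.0]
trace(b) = -1.34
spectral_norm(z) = 1.04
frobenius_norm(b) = 2.00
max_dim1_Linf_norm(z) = 0.82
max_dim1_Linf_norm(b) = 0.87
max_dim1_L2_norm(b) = 1.0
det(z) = 0.63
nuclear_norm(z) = 3.62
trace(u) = -0.08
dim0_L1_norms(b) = [1.58, 1.56, 1.68, 1.49]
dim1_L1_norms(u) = [0.2, 0.09, 0.69, 0.13]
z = b + u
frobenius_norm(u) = 0.39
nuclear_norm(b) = 4.01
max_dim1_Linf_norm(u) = 0.24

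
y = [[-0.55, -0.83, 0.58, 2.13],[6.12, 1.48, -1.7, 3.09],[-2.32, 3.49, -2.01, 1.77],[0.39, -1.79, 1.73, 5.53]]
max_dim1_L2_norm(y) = 7.22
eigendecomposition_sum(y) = [[-0.65-0.00j, (0.03-0j), -0.07-0.00j, (0.21+0j)],[(-1.66-0j), (0.07-0j), -0.17-0.00j, (0.54+0j)],[-3.86-0.00j, (0.16-0j), -0.39-0.00j, 1.26+0.00j],[0.59+0.00j, -0.02+0.00j, 0.06+0.00j, (-0.19-0j)]] + [[(0.25+0.74j), -0.28+0.15j, 0.10-0.23j, (0.16-0.23j)], [(4.61-2.22j), (1.24+1.72j), (-1.56-0.5j), (-1.63-0.85j)], [(1.24-4.72j), (2.01+0.16j), -1.32+0.83j, -1.62+0.66j], [0.57+1.07j, -0.39+0.31j, (0.1-0.37j), (0.19-0.39j)]] + [[(0.25-0.74j), -0.28-0.15j, 0.10+0.23j, (0.16+0.23j)], [4.61+2.22j, (1.24-1.72j), (-1.56+0.5j), (-1.63+0.85j)], [1.24+4.72j, (2.01-0.16j), (-1.32-0.83j), -1.62-0.66j], [0.57-1.07j, (-0.39-0.31j), 0.10+0.37j, 0.19+0.39j]] + [[(-0.4+0j), (-0.29-0j), 0.44-0.00j, (1.6+0j)], [-1.45+0.00j, (-1.06-0j), 1.59-0.00j, 5.80+0.00j], [-0.94+0.00j, -0.69-0.00j, 1.03-0.00j, (3.75+0j)], [(-1.33+0j), (-0.98-0j), (1.46-0j), 5.35+0.00j]]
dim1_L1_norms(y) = [4.09, 12.39, 9.59, 9.44]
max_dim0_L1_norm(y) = 12.52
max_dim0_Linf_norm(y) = 6.12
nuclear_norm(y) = 18.80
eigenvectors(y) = [[(-0.15+0j), 0.01-0.11j, 0.01+0.11j, 0.18+0.00j], [(-0.39+0j), -0.71+0.00j, -0.71-0.00j, 0.65+0.00j], [(-0.9+0j), -0.44+0.52j, (-0.44-0.52j), (0.42+0j)], [0.14+0.00j, (-0.01-0.17j), -0.01+0.17j, (0.6+0j)]]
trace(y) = 4.45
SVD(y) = [[0.15, -0.36, -0.05, -0.92], [0.82, 0.56, -0.0, -0.08], [-0.01, 0.02, -1.00, 0.05], [0.55, -0.74, -0.00, 0.38]] @ diag([7.847194231522047, 5.7621312805736045, 4.978559997669216, 0.21546727781768937]) @ [[0.66, 0.01, -0.04, 0.75], [0.58, 0.44, -0.43, -0.54], [0.47, -0.69, 0.4, -0.38], [0.11, 0.57, 0.81, -0.06]]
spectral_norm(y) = 7.85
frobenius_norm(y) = 10.94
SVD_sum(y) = [[0.79, 0.01, -0.05, 0.90], [4.25, 0.05, -0.27, 4.83], [-0.06, -0.00, 0.00, -0.07], [2.85, 0.03, -0.18, 3.24]] + [[-1.19, -0.91, 0.90, 1.11], [1.87, 1.44, -1.41, -1.74], [0.07, 0.06, -0.06, -0.07], [-2.46, -1.89, 1.85, 2.29]] + [[-0.13, 0.19, -0.11, 0.11], [-0.0, 0.00, -0.0, 0.0], [-2.33, 3.43, -1.97, 1.91], [-0.01, 0.01, -0.01, 0.01]] + [[-0.02, -0.11, -0.16, 0.01], [-0.0, -0.01, -0.01, 0.00], [0.0, 0.01, 0.01, -0.0], [0.01, 0.05, 0.07, -0.00]]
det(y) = -48.50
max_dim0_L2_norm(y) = 6.91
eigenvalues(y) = [(-1.17+0j), (0.35+2.89j), (0.35-2.89j), (4.92+0j)]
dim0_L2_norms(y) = [6.58, 4.27, 3.2, 6.91]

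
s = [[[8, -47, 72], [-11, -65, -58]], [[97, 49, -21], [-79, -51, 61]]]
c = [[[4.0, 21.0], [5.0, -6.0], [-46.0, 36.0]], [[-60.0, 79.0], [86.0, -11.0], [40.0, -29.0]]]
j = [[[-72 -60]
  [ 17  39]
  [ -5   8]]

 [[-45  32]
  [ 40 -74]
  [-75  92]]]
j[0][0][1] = -60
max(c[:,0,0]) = 4.0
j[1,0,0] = -45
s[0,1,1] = -65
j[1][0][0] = -45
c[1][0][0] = -60.0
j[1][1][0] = 40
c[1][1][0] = 86.0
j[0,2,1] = 8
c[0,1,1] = -6.0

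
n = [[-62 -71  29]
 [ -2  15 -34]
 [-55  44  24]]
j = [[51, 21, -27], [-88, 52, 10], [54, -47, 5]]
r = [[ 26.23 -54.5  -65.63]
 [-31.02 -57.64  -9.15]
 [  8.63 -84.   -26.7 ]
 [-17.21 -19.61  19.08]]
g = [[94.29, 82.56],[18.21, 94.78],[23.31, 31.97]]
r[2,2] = -26.7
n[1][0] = -2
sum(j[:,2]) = -12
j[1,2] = 10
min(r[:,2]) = -65.63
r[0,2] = -65.63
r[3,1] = -19.61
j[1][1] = 52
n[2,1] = 44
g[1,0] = 18.21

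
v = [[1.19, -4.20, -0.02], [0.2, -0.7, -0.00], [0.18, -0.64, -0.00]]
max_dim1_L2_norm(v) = 4.37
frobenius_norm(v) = 4.48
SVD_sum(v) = [[1.19, -4.20, -0.02], [0.2, -0.70, -0.0], [0.18, -0.64, -0.00]] + [[-0.0, -0.00, -0.00], [0.00, 0.0, 0.00], [0.0, 0.0, 0.0]] + [[0.0, 0.00, -0.0], [0.00, 0.0, -0.0], [-0.0, -0.0, 0.0]]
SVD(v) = [[-0.98, 0.22, -0.01], [-0.16, -0.75, -0.64], [-0.15, -0.63, 0.76]] @ diag([4.475318578117185, 0.0044198370522592284, 0.0020222264044419363]) @ [[-0.27, 0.96, 0.00], [-0.09, -0.02, -1.00], [-0.96, -0.27, 0.09]]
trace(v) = 0.49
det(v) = 0.00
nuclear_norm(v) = 4.48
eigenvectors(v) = [[-0.97, 0.96, -0.92],  [-0.17, 0.27, -0.26],  [-0.15, 0.09, 0.30]]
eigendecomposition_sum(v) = [[1.23, -4.38, -0.05], [0.21, -0.75, -0.01], [0.18, -0.66, -0.01]] + [[-0.04,0.19,0.04],  [-0.01,0.05,0.01],  [-0.0,0.02,0.0]] + [[0.0, -0.01, -0.01], [0.00, -0.0, -0.0], [-0.0, 0.00, 0.00]]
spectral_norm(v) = 4.48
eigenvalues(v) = [0.47, 0.02, 0.0]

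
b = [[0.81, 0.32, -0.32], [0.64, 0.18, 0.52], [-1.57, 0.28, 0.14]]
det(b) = -0.535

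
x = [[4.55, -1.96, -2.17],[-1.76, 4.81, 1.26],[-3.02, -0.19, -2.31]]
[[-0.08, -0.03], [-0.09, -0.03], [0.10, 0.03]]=x@[[-0.03, -0.01], [-0.03, -0.01], [0.0, 0.0]]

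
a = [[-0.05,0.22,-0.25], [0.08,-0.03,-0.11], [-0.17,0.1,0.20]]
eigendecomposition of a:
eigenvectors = [[-0.66, -0.9, 0.74], [-0.36, 0.15, 0.58], [0.66, -0.42, 0.35]]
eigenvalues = [0.32, -0.2, 0.01]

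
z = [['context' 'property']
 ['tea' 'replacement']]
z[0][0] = 'context'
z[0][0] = 'context'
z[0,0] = 'context'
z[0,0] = 'context'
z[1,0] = 'tea'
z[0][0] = 'context'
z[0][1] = 'property'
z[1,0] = 'tea'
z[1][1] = 'replacement'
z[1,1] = 'replacement'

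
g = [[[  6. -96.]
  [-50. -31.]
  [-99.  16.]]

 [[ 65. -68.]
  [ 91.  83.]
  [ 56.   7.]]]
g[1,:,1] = [-68.0, 83.0, 7.0]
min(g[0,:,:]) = -99.0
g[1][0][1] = -68.0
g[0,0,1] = -96.0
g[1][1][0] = 91.0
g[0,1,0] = -50.0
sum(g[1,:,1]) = 22.0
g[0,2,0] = -99.0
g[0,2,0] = -99.0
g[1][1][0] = 91.0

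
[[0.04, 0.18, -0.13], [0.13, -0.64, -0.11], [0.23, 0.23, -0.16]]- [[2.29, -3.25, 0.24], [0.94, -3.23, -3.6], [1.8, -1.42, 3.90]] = [[-2.25, 3.43, -0.37],  [-0.81, 2.59, 3.49],  [-1.57, 1.65, -4.06]]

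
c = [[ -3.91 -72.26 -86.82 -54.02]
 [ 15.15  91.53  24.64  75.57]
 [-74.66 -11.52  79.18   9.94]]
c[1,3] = 75.57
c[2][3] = 9.94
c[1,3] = 75.57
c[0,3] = -54.02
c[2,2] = 79.18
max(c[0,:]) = -3.91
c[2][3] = 9.94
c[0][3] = -54.02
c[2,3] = 9.94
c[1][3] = 75.57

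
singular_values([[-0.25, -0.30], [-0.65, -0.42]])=[0.86, 0.1]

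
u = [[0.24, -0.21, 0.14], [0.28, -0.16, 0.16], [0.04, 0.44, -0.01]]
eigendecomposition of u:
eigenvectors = [[0.3, 0.46, -0.42], [0.5, -0.07, -0.34], [0.81, -0.88, 0.84]]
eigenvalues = [0.27, 0.01, -0.21]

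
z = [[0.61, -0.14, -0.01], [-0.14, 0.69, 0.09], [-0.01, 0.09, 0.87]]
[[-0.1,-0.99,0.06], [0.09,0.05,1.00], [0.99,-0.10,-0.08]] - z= [[-0.71,-0.85,0.07], [0.23,-0.64,0.91], [1.00,-0.19,-0.95]]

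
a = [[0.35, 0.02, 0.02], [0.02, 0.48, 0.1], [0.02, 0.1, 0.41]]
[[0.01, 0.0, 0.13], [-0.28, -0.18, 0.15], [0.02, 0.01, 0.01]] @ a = [[0.01, 0.01, 0.05], [-0.10, -0.08, 0.04], [0.01, 0.01, 0.01]]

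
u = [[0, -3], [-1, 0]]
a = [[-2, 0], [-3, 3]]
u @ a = [[9, -9], [2, 0]]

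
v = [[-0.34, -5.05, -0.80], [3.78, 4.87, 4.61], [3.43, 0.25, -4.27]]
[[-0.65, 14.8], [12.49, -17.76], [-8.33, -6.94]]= v @ [[0.68, -1.39], [-0.31, -2.89], [2.48, 0.34]]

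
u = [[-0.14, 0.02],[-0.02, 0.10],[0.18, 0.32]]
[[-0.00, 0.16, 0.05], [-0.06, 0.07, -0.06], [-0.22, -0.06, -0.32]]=u @ [[-0.06, -1.11, -0.45], [-0.65, 0.44, -0.74]]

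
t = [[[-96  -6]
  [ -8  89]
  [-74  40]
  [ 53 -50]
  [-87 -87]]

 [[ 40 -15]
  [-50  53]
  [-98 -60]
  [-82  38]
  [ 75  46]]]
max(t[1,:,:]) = 75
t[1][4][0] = 75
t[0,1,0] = -8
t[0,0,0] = -96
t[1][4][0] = 75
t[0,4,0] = -87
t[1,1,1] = 53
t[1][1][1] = 53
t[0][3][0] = 53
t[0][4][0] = -87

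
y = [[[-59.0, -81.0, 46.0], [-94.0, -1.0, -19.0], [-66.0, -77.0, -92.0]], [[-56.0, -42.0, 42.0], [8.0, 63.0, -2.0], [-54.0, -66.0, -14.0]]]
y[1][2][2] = -14.0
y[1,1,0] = 8.0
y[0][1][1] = -1.0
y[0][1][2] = -19.0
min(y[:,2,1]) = -77.0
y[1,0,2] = 42.0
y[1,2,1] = -66.0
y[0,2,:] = [-66.0, -77.0, -92.0]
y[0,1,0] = -94.0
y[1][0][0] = -56.0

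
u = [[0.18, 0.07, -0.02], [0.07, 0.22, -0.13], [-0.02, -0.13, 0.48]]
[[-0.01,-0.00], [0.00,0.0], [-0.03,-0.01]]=u @ [[-0.04, -0.01], [-0.01, -0.0], [-0.07, -0.02]]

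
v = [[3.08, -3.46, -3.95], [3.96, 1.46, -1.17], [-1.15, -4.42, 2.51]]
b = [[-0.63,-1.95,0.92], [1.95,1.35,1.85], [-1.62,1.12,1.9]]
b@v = [[-10.72, -4.73, 7.08], [9.22, -12.95, -4.64], [-2.74, -1.16, 9.86]]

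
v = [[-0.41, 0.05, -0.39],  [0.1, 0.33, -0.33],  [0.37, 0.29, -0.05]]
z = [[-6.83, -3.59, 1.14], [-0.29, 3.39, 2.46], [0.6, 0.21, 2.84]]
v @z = [[2.55, 1.56, -1.45], [-0.98, 0.69, -0.01], [-2.64, -0.36, 0.99]]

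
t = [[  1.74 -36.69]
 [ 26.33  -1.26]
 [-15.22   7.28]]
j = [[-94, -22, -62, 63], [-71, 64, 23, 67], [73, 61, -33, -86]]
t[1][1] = -1.26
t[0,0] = 1.74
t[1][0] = 26.33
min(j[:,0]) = -94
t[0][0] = 1.74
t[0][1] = -36.69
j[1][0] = -71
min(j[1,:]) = -71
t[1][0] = 26.33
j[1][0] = -71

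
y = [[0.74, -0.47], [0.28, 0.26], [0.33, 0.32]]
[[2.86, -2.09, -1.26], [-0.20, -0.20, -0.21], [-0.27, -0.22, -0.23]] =y @ [[2.01,-1.97,-1.31], [-2.92,1.35,0.62]]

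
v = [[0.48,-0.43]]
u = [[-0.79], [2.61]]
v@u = [[-1.5]]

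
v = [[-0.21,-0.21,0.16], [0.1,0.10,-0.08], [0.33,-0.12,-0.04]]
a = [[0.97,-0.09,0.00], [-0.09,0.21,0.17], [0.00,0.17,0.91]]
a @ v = [[-0.21, -0.21, 0.16], [0.1, 0.02, -0.04], [0.32, -0.09, -0.05]]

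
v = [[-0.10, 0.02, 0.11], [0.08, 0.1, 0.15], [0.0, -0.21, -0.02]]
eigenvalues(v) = [(-0.13+0j), (0.06+0.18j), (0.06-0.18j)]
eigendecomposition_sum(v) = [[(-0.11+0j), 0.05-0.00j, (0.04-0j)],[(0.02-0j), -0.01+0.00j, -0.01+0.00j],[0.03-0.00j, -0.01+0.00j, (-0.01+0j)]] + [[(0.01+0.01j), (-0.01+0.04j), 0.03+0.02j], [(0.03+0j), (0.05+0.08j), 0.08-0.03j], [(-0.02+0.03j), (-0.1+0.02j), (-0+0.09j)]] + [[0.01-0.01j, (-0.01-0.04j), 0.03-0.02j], [(0.03-0j), (0.05-0.08j), 0.08+0.03j], [-0.02-0.03j, -0.10-0.02j, -0.00-0.09j]]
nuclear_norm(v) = 0.53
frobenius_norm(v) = 0.33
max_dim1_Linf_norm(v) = 0.21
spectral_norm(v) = 0.26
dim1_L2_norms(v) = [0.15, 0.2, 0.21]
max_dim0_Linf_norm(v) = 0.21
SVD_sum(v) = [[0.01, 0.05, 0.03], [0.02, 0.14, 0.09], [-0.02, -0.16, -0.10]] + [[-0.04,-0.05,0.09],  [-0.02,-0.02,0.04],  [-0.03,-0.04,0.07]] + [[-0.07, 0.02, -0.02], [0.08, -0.02, 0.02], [0.05, -0.01, 0.01]]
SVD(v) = [[0.25, -0.77, -0.59], [0.66, -0.31, 0.69], [-0.71, -0.56, 0.43]] @ diag([0.2624172533819376, 0.14878053791572945, 0.12207185042009537]) @ [[0.11, 0.84, 0.53],[0.35, 0.47, -0.81],[0.93, -0.27, 0.24]]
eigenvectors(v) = [[(-0.95+0j), (-0.16+0.26j), (-0.16-0.26j)], [(0.15+0j), 0.26+0.60j, 0.26-0.60j], [0.27+0.00j, -0.70+0.00j, (-0.7-0j)]]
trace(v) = -0.02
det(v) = -0.00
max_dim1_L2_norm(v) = 0.21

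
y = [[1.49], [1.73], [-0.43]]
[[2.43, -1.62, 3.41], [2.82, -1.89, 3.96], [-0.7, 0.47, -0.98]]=y @ [[1.63, -1.09, 2.29]]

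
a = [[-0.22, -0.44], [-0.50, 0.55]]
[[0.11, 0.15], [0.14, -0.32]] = a@ [[-0.36,  0.18], [-0.08,  -0.42]]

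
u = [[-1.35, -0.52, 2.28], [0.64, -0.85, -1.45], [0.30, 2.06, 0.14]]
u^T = [[-1.35, 0.64, 0.30], [-0.52, -0.85, 2.06], [2.28, -1.45, 0.14]]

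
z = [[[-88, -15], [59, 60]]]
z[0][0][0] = -88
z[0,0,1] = -15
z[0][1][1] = 60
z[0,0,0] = -88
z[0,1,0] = 59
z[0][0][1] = -15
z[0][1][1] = 60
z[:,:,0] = [[-88, 59]]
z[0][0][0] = -88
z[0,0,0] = -88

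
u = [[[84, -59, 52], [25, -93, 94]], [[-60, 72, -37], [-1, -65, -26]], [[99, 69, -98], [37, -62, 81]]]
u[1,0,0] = -60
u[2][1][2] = 81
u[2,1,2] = 81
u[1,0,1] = 72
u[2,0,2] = -98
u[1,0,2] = -37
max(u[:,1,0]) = 37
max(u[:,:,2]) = 94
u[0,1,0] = 25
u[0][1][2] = 94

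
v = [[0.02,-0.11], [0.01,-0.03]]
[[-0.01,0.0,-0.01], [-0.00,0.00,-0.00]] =v @ [[-0.02, -0.00, -0.03], [0.08, -0.0, 0.05]]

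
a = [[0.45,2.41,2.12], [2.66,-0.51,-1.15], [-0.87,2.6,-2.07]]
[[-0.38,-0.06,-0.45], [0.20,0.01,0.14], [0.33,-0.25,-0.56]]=a@[[0.0, 0.01, 0.02], [-0.01, -0.06, -0.20], [-0.17, 0.04, 0.01]]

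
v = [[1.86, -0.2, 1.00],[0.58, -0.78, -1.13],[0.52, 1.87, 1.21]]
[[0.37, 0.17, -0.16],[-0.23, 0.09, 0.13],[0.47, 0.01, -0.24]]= v@ [[0.11, 0.1, -0.04],  [0.10, -0.01, -0.05],  [0.19, -0.02, -0.1]]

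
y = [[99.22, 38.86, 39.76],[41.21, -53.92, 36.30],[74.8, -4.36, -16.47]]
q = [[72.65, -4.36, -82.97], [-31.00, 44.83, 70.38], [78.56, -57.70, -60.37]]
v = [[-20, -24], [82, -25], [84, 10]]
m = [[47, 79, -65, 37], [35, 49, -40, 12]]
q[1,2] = 70.38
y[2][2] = -16.47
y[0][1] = 38.86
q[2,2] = -60.37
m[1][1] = 49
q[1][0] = -31.0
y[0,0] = 99.22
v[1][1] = -25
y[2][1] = -4.36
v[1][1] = -25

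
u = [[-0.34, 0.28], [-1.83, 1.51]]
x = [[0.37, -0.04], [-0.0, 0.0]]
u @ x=[[-0.13, 0.01], [-0.68, 0.07]]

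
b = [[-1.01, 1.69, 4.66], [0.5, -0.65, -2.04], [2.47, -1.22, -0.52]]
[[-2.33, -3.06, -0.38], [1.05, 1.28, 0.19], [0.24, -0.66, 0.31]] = b @ [[0.1, -0.55, 0.2], [0.25, -0.29, 0.2], [-0.57, -0.67, -0.11]]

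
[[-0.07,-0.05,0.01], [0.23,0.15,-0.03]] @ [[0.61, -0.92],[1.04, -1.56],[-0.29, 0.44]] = [[-0.10, 0.15], [0.3, -0.46]]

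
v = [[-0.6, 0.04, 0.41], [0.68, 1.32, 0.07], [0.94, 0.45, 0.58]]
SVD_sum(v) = [[-0.19, -0.21, -0.05], [0.94, 1.03, 0.26], [0.70, 0.77, 0.19]] + [[-0.32, 0.3, -0.03], [-0.29, 0.27, -0.03], [0.3, -0.28, 0.03]] + [[-0.09, -0.05, 0.49], [0.03, 0.02, -0.17], [-0.06, -0.03, 0.36]]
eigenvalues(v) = [-0.84, 1.47, 0.67]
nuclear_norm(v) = 3.16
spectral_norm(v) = 1.80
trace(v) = 1.30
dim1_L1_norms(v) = [1.05, 2.07, 1.97]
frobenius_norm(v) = 2.04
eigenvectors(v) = [[0.84, -0.12, 0.27], [-0.25, -0.83, -0.38], [-0.48, -0.55, 0.88]]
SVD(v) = [[-0.16,-0.61,0.78], [0.79,-0.55,-0.26], [0.59,0.57,0.57]] @ diag([1.7953017744766044, 0.724250044950131, 0.6436252100025989]) @ [[0.66, 0.73, 0.18],  [0.73, -0.68, 0.06],  [-0.17, -0.09, 0.98]]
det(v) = -0.84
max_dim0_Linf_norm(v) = 1.32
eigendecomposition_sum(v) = [[-0.73, -0.03, 0.21],[0.22, 0.01, -0.06],[0.42, 0.02, -0.12]] + [[0.08,0.18,0.05], [0.54,1.16,0.34], [0.36,0.77,0.23]] + [[0.05, -0.11, 0.15], [-0.07, 0.15, -0.21], [0.17, -0.34, 0.47]]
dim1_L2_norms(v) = [0.73, 1.49, 1.19]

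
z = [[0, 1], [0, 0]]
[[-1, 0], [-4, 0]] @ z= [[0, -1], [0, -4]]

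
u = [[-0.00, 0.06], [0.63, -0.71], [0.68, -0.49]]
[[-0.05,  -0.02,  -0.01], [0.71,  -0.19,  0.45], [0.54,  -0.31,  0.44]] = u@ [[0.21,-0.72,0.54], [-0.82,-0.37,-0.15]]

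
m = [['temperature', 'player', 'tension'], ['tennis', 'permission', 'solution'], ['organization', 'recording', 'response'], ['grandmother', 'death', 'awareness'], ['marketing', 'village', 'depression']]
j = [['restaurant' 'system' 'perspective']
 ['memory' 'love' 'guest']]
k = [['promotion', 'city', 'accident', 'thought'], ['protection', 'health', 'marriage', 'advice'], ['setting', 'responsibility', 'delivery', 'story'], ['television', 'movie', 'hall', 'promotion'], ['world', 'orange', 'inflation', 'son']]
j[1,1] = 'love'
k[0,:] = ['promotion', 'city', 'accident', 'thought']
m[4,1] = 'village'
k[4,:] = ['world', 'orange', 'inflation', 'son']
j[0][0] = 'restaurant'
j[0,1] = 'system'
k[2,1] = 'responsibility'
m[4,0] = 'marketing'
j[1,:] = ['memory', 'love', 'guest']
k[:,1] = ['city', 'health', 'responsibility', 'movie', 'orange']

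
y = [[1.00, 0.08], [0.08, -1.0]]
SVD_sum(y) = [[1.0, 0.0], [0.08, 0.0]] + [[0.00, 0.08], [0.00, -1.00]]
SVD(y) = [[-1.0, -0.08], [-0.08, 1.0]] @ diag([1.0031948963187562, 1.0031948963187562]) @ [[-1.0, -0.00], [-0.00, -1.00]]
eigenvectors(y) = [[1.00, -0.04],[0.04, 1.0]]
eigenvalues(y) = [1.0, -1.0]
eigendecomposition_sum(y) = [[1.00,0.04], [0.04,0.00]] + [[-0.0, 0.04],[0.04, -1.0]]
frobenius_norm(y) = 1.42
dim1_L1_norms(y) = [1.08, 1.08]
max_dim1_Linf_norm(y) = 1.0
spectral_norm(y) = 1.00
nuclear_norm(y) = 2.01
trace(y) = 0.00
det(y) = -1.01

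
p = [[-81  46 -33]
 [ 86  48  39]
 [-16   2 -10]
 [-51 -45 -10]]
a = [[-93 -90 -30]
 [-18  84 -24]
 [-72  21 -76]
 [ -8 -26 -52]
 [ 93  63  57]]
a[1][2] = -24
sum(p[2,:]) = -24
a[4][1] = 63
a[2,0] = -72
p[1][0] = 86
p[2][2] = -10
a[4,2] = 57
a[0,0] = -93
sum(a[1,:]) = 42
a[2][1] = 21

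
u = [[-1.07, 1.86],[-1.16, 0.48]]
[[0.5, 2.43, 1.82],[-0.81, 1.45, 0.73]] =u @ [[1.06, -0.93, -0.29], [0.88, 0.77, 0.81]]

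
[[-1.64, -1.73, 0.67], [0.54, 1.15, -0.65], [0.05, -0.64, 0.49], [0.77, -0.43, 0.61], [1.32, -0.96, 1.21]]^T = [[-1.64, 0.54, 0.05, 0.77, 1.32], [-1.73, 1.15, -0.64, -0.43, -0.96], [0.67, -0.65, 0.49, 0.61, 1.21]]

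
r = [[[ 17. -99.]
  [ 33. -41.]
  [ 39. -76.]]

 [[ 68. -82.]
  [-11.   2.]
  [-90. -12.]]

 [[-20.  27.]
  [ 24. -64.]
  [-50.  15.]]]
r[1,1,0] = -11.0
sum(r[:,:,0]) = 10.0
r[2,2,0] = -50.0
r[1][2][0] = -90.0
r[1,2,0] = -90.0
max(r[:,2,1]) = 15.0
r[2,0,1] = 27.0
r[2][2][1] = 15.0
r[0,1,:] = [33.0, -41.0]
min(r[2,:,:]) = -64.0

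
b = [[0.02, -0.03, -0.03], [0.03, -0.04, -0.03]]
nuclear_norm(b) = 0.08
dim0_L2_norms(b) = [0.04, 0.05, 0.04]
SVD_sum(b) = [[0.02, -0.03, -0.03], [0.03, -0.04, -0.03]] + [[-0.0, 0.00, -0.0], [0.0, -0.00, 0.00]]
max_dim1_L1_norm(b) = 0.1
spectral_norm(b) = 0.07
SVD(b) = [[-0.63,  -0.78], [-0.78,  0.63]] @ diag([0.07460471390728514, 0.0058426588820616404]) @ [[-0.48,0.67,0.57], [0.54,-0.28,0.79]]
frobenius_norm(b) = 0.07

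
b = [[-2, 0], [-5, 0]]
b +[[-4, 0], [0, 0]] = [[-6, 0], [-5, 0]]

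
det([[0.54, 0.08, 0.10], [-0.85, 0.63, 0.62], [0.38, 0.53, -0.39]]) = -0.387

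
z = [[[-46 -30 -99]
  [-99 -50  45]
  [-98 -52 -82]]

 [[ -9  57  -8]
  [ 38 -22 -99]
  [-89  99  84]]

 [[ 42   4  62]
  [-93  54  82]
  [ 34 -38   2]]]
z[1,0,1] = 57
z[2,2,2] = 2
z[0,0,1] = -30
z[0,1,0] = -99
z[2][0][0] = 42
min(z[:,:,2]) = -99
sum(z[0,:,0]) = -243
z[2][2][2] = 2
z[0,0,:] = [-46, -30, -99]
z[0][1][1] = -50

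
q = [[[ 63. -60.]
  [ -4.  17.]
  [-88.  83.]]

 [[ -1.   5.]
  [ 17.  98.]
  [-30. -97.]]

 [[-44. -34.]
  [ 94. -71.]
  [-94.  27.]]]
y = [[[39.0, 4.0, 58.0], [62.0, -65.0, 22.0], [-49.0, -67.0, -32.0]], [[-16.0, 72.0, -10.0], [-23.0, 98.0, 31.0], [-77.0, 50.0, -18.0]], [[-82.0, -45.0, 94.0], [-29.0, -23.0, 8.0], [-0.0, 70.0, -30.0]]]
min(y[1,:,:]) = -77.0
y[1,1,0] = -23.0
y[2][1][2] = 8.0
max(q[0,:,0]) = 63.0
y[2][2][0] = -0.0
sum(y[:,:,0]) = -175.0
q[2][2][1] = 27.0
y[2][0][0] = -82.0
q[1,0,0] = -1.0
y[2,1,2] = 8.0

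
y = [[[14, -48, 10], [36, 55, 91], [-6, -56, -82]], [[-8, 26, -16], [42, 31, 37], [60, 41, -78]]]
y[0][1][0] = 36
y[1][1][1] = 31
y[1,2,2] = -78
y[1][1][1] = 31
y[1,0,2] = -16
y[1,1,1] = 31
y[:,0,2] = [10, -16]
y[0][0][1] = -48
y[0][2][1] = -56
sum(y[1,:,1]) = 98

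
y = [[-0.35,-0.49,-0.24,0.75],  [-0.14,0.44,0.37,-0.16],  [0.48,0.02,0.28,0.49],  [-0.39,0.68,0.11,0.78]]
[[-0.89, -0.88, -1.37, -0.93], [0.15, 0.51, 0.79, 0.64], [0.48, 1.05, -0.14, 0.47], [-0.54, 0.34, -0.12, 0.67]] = y@ [[1.13,1.28,0.17,0.63], [0.22,0.76,0.86,1.25], [0.41,1.06,0.78,0.48], [-0.38,0.26,-0.93,0.02]]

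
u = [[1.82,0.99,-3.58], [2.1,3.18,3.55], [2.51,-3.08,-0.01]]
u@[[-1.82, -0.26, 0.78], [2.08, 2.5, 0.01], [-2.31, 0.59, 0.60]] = [[7.02, -0.11, -0.72],[-5.41, 9.50, 3.80],[-10.95, -8.36, 1.92]]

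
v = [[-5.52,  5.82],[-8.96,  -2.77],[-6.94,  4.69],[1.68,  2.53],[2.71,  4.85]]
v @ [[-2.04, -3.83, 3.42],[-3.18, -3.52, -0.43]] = [[-7.25, 0.66, -21.38], [27.09, 44.07, -29.45], [-0.76, 10.07, -25.75], [-11.47, -15.34, 4.66], [-20.95, -27.45, 7.18]]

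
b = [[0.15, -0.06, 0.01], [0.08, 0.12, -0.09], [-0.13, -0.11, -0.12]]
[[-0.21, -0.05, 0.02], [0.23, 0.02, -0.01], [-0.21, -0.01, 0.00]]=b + [[-0.36, 0.01, 0.01], [0.15, -0.10, 0.08], [-0.08, 0.1, 0.12]]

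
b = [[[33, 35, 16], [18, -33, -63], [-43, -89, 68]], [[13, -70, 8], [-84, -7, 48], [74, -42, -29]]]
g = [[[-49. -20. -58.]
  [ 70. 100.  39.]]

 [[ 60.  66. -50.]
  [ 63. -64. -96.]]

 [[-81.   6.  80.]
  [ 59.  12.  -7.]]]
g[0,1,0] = 70.0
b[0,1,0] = 18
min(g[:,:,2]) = -96.0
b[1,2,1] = -42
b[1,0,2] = 8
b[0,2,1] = -89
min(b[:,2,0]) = -43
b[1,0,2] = 8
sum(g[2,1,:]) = 64.0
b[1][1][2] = 48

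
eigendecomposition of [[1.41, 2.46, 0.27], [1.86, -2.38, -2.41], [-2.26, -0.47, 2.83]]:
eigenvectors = [[-0.32, -0.64, -0.47], [-0.42, 0.18, 0.87], [0.85, -0.75, -0.11]]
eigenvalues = [3.92, 1.02, -3.08]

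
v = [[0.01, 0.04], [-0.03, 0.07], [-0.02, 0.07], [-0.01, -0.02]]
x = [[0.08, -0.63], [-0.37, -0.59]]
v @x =[[-0.01, -0.03], [-0.03, -0.02], [-0.03, -0.03], [0.01, 0.02]]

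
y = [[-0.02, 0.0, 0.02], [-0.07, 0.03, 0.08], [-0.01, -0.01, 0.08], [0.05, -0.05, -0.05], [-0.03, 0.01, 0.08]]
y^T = [[-0.02,-0.07,-0.01,0.05,-0.03], [0.0,0.03,-0.01,-0.05,0.01], [0.02,0.08,0.08,-0.05,0.08]]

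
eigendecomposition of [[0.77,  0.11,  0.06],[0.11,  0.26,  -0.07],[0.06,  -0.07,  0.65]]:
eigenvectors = [[0.21,-0.94,-0.25],[-0.96,-0.15,-0.24],[-0.19,-0.29,0.94]]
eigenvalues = [0.22, 0.81, 0.65]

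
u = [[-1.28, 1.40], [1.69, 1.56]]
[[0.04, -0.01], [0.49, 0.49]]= u@[[0.14, 0.16], [0.16, 0.14]]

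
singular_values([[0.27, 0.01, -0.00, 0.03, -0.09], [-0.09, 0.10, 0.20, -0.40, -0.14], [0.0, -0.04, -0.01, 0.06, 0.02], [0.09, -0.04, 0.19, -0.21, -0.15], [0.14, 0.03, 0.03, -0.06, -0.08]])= [0.58, 0.35, 0.11, 0.0, 0.0]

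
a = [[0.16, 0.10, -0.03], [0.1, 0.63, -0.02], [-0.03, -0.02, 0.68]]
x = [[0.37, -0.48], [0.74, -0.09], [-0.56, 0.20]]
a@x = [[0.15, -0.09], [0.51, -0.11], [-0.41, 0.15]]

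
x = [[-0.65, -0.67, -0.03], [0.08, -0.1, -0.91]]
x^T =[[-0.65,0.08],[-0.67,-0.1],[-0.03,-0.91]]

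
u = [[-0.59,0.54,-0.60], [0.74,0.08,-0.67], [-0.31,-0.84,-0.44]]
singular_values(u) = [1.01, 1.0, 0.99]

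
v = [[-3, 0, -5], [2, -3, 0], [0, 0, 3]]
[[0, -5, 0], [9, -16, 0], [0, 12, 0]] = v@[[0, -5, 0], [-3, 2, 0], [0, 4, 0]]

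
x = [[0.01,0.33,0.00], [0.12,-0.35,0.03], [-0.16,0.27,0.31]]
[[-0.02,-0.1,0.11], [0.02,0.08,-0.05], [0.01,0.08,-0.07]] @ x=[[-0.03, 0.06, 0.03], [0.02, -0.03, -0.01], [0.02, -0.04, -0.02]]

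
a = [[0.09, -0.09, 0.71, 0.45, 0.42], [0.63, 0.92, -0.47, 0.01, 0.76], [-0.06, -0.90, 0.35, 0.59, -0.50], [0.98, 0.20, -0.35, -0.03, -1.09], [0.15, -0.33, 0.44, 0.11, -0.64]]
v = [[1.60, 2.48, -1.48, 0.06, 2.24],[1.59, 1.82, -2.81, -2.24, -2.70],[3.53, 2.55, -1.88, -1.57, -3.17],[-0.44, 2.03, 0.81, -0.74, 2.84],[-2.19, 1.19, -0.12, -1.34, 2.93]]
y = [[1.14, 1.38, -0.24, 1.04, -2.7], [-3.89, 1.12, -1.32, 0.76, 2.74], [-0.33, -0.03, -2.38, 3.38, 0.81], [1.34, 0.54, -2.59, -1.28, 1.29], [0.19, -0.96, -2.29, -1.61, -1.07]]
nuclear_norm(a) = 4.97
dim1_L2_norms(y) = [3.41, 5.12, 4.23, 3.48, 3.15]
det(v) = -1.09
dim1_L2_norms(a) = [0.95, 1.43, 1.24, 1.52, 0.86]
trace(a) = 0.69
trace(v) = 3.73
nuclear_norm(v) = 17.98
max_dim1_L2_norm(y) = 5.12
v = y @ a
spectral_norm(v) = 8.06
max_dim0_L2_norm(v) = 6.25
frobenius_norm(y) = 8.82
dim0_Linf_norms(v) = [3.53, 2.55, 2.81, 2.24, 3.17]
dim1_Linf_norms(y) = [2.7, 3.89, 3.38, 2.59, 2.29]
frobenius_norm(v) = 10.35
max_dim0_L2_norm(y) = 4.41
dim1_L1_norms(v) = [7.86, 11.16, 12.7, 6.86, 7.77]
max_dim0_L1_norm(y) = 8.82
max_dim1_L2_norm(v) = 5.92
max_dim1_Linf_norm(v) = 3.53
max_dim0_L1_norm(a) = 3.41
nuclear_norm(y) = 18.28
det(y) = -419.75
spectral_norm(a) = 1.94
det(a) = 0.00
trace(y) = -2.47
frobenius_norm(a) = 2.74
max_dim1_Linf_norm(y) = 3.89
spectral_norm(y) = 5.91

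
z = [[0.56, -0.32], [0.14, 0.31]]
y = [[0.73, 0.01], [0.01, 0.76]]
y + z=[[1.29,-0.31],[0.15,1.07]]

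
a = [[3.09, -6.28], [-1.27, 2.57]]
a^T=[[3.09, -1.27], [-6.28, 2.57]]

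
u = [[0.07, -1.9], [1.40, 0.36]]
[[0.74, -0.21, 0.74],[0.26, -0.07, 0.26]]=u @ [[0.28, -0.08, 0.28], [-0.38, 0.11, -0.38]]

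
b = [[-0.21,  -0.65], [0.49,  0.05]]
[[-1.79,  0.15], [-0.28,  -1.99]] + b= [[-2.00, -0.50], [0.21, -1.94]]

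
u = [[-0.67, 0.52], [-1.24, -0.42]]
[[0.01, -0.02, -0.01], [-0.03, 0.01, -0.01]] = u @ [[0.01,-0.0,0.01], [0.04,-0.03,-0.00]]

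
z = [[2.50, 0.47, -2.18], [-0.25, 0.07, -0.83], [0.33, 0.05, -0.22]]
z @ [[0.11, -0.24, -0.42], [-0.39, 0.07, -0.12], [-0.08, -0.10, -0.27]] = [[0.27, -0.35, -0.52], [0.01, 0.15, 0.32], [0.03, -0.05, -0.09]]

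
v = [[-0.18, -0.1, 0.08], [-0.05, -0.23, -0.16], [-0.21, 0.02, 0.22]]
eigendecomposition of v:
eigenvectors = [[-0.37, -0.58, -0.55], [0.43, 0.55, -0.81], [-0.82, -0.60, -0.19]]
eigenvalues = [0.11, -0.0, -0.3]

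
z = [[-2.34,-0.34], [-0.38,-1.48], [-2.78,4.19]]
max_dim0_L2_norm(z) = 4.46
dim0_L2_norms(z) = [3.65, 4.46]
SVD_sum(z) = [[-0.65, 0.89], [0.57, -0.78], [-2.97, 4.05]] + [[-1.69,-1.23], [-0.95,-0.7], [0.19,0.14]]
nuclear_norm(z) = 7.65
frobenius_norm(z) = 5.76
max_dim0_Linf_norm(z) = 4.19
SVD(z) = [[-0.21, -0.87], [0.19, -0.49], [-0.96, 0.1]] @ diag([5.234362261950555, 2.4107989776561345]) @ [[0.59, -0.81], [0.81, 0.59]]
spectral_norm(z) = 5.23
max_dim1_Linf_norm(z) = 4.19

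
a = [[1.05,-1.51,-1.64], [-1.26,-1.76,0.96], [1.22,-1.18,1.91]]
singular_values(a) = [2.92, 2.46, 1.91]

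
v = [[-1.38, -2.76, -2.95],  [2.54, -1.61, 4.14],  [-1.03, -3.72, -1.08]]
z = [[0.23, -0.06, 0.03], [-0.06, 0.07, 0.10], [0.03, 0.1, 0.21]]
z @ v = [[-0.5, -0.65, -0.96], [0.16, -0.32, 0.36], [-0.0, -1.03, 0.10]]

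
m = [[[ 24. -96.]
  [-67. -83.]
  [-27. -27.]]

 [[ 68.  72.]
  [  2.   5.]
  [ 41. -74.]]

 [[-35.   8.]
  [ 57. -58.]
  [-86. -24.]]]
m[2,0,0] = -35.0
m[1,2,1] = -74.0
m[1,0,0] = 68.0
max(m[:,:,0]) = 68.0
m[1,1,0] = 2.0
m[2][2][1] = -24.0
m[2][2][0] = -86.0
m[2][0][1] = 8.0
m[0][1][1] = -83.0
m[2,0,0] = -35.0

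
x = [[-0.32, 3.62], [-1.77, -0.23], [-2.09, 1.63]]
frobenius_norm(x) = 4.84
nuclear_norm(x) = 6.61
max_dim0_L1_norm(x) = 5.48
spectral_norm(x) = 4.19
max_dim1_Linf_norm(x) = 3.62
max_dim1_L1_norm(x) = 3.94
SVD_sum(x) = [[-1.34, 3.2], [-0.18, 0.43], [-0.89, 2.13]] + [[1.02, 0.42], [-1.59, -0.66], [-1.20, -0.5]]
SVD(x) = [[0.83, -0.45], [0.11, 0.71], [0.55, 0.54]] @ diag([4.189513641410419, 2.421895011852501]) @ [[-0.39, 0.92], [-0.92, -0.39]]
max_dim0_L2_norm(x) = 3.98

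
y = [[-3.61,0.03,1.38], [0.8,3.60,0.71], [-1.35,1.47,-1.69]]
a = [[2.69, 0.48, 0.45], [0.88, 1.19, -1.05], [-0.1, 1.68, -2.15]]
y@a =[[-9.82, 0.62, -4.62], [5.25, 5.86, -4.95], [-2.17, -1.74, 1.48]]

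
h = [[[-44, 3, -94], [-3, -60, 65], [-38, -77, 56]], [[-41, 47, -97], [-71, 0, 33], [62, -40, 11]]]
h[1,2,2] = 11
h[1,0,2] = -97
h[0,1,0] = -3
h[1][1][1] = 0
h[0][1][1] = -60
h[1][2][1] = -40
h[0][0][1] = 3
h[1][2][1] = -40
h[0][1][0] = -3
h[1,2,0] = 62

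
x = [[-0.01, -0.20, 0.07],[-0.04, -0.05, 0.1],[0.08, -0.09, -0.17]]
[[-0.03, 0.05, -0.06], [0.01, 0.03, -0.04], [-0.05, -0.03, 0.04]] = x @ [[0.58, -0.20, 0.15], [0.27, -0.16, 0.22], [0.45, 0.18, -0.27]]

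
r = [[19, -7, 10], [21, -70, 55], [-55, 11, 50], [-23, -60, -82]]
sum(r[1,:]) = 6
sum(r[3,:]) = -165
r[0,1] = -7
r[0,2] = 10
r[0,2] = 10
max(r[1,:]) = 55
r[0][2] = 10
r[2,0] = -55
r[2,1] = 11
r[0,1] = -7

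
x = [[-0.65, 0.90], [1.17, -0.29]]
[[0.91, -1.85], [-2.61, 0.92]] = x @ [[-2.41, 0.34], [-0.73, -1.81]]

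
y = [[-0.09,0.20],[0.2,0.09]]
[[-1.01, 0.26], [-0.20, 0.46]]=y @ [[1.05,1.45], [-4.56,1.93]]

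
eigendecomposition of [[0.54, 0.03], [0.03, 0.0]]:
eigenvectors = [[1.0, -0.06], [0.06, 1.0]]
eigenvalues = [0.54, -0.0]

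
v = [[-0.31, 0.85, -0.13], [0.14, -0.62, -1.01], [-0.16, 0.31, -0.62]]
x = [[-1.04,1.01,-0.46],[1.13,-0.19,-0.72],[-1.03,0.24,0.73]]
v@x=[[1.42, -0.51, -0.56], [0.19, 0.02, -0.36], [1.16, -0.37, -0.60]]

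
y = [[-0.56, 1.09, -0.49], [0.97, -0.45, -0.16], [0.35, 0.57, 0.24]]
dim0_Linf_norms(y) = [0.97, 1.09, 0.49]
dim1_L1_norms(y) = [2.14, 1.58, 1.16]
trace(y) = -0.77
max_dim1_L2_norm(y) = 1.32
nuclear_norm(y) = 2.90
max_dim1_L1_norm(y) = 2.14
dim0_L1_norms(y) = [1.88, 2.11, 0.89]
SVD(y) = [[-0.8,-0.34,-0.49], [0.58,-0.61,-0.54], [-0.11,-0.72,0.69]] @ diag([1.5740376993783023, 0.8291572456576122, 0.5007030885757973]) @ [[0.62, -0.76, 0.17], [-0.78, -0.61, 0.11], [-0.02, 0.20, 0.98]]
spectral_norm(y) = 1.57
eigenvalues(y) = [(-1.55+0j), (0.39+0.52j), (0.39-0.52j)]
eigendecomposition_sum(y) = [[(-0.79+0j), (0.86+0j), -0.14+0.00j], [(0.69-0j), -0.75-0.00j, 0.12-0.00j], [(-0.06+0j), (0.07+0j), (-0.01+0j)]] + [[0.12+0.11j, 0.12+0.14j, (-0.17+0.09j)],[(0.14+0.08j), 0.15+0.10j, (-0.14+0.14j)],[(0.21-0.17j), 0.25-0.17j, (0.13+0.31j)]] + [[(0.12-0.11j),(0.12-0.14j),(-0.17-0.09j)], [0.14-0.08j,(0.15-0.1j),(-0.14-0.14j)], [(0.21+0.17j),(0.25+0.17j),0.13-0.31j]]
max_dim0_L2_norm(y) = 1.31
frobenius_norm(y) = 1.85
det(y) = -0.65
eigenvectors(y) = [[0.75+0.00j,0.05+0.45j,0.05-0.45j], [-0.66+0.00j,0.17+0.42j,(0.17-0.42j)], [0.06+0.00j,0.77+0.00j,0.77-0.00j]]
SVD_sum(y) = [[-0.79, 0.97, -0.22], [0.57, -0.7, 0.16], [-0.11, 0.14, -0.03]] + [[0.22, 0.17, -0.03], [0.39, 0.31, -0.05], [0.47, 0.36, -0.07]] + [[0.01, -0.05, -0.24], [0.01, -0.06, -0.27], [-0.01, 0.07, 0.34]]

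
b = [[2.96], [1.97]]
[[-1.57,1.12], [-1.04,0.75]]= b @ [[-0.53, 0.38]]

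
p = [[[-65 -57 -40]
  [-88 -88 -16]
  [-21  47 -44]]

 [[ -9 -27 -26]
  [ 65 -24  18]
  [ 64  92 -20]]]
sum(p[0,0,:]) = -162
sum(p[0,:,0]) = -174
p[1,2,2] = -20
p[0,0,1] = -57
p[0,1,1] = -88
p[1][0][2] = -26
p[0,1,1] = -88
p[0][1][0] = -88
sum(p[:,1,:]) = -133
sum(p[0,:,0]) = -174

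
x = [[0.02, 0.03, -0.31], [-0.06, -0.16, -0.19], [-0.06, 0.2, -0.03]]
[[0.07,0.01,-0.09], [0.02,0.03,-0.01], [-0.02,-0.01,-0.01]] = x @ [[0.41, -0.11, -0.3], [-0.02, -0.08, -0.12], [-0.20, -0.06, 0.25]]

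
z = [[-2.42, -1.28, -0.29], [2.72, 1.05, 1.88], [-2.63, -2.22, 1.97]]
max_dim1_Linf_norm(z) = 2.72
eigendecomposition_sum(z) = [[-1.26+0.00j, (-0.6+0j), (0.32-0j)],[1.86-0.00j, 0.89-0.00j, -0.47+0.00j],[0.34-0.00j, (0.16-0j), (-0.08+0j)]] + [[(-0.58-1.17j), -0.34-0.91j, -0.30+0.67j], [0.43+3.04j, (0.08+2.29j), (1.17-1.26j)], [(-1.48+1.15j), (-1.19+0.74j), (1.03+0.24j)]] + [[(-0.58+1.17j), (-0.34+0.91j), -0.30-0.67j],  [(0.43-3.04j), (0.08-2.29j), 1.17+1.26j],  [-1.48-1.15j, (-1.19-0.74j), 1.03-0.24j]]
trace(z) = 0.60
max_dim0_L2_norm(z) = 4.49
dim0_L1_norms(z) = [7.77, 4.55, 4.14]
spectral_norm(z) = 5.22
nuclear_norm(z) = 8.13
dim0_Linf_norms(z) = [2.72, 2.22, 1.97]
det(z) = -0.97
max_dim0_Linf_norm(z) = 2.72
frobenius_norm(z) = 5.94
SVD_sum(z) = [[-2.33, -1.41, 0.07], [2.41, 1.46, -0.07], [-2.95, -1.78, 0.09]] + [[-0.06, 0.08, -0.37], [0.32, -0.43, 1.94], [0.31, -0.42, 1.89]] + [[-0.03, 0.05, 0.01], [-0.01, 0.02, 0.01], [0.01, -0.02, -0.01]]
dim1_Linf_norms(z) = [2.42, 2.72, 2.63]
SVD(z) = [[-0.52,0.14,-0.84], [0.54,-0.71,-0.45], [-0.66,-0.69,0.30]] @ diag([5.223027728566313, 2.838330096344003, 0.06529633079483292]) @ [[0.86,0.52,-0.03],[-0.16,0.21,-0.96],[0.49,-0.83,-0.27]]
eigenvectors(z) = [[(-0.55+0j),  (-0.32+0.11j),  (-0.32-0.11j)], [(0.82+0j),  0.80+0.00j,  (0.8-0j)], [(0.15+0j),  (0.24+0.43j),  (0.24-0.43j)]]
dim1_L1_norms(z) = [3.99, 5.65, 6.82]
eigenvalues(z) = [(-0.45+0j), (0.53+1.36j), (0.53-1.36j)]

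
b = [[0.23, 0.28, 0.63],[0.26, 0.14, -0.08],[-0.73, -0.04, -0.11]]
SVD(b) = [[-0.65,0.76,0.1], [-0.23,-0.31,0.92], [0.73,0.57,0.37]] @ diag([0.9085555737080765, 0.5656321967522705, 0.15161460180730876]) @ [[-0.81,-0.27,-0.52],[-0.58,0.26,0.78],[-0.07,0.93,-0.36]]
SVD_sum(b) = [[0.48,0.16,0.3], [0.17,0.06,0.11], [-0.54,-0.18,-0.34]] + [[-0.25, 0.11, 0.33],[0.1, -0.05, -0.14],[-0.19, 0.08, 0.25]] + [[-0.0,0.01,-0.01], [-0.01,0.13,-0.05], [-0.00,0.05,-0.02]]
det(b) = 0.08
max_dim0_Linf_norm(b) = 0.73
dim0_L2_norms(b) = [0.81, 0.32, 0.64]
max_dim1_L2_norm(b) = 0.74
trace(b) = 0.26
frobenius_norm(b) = 1.08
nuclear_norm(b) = 1.63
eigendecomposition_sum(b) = [[(0.11+0.28j), 0.12-0.05j, (0.31-0.03j)], [(0.09-0.11j), -0.05-0.04j, (-0.08-0.12j)], [-0.35+0.06j, 0.03+0.15j, (-0.04+0.36j)]] + [[0.11-0.28j, 0.12+0.05j, 0.31+0.03j], [(0.09+0.11j), (-0.05+0.04j), (-0.08+0.12j)], [(-0.35-0.06j), 0.03-0.15j, -0.04-0.36j]] + [[0.01-0.00j, (0.03+0j), 0.01+0.00j], [(0.08-0j), 0.24+0.00j, (0.09+0j)], [-0.03+0.00j, (-0.11-0j), (-0.04-0j)]]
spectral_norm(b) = 0.91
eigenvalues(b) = [(0.02+0.6j), (0.02-0.6j), (0.21+0j)]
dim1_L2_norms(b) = [0.73, 0.31, 0.74]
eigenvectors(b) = [[(-0.12-0.61j),-0.12+0.61j,(0.13+0j)], [-0.23+0.19j,-0.23-0.19j,(0.9+0j)], [(0.72+0j),0.72-0.00j,(-0.41+0j)]]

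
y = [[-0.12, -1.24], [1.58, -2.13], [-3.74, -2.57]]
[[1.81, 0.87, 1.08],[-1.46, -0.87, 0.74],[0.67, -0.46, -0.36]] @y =[[-2.88, -6.87],[-3.97, 1.76],[0.54, 1.07]]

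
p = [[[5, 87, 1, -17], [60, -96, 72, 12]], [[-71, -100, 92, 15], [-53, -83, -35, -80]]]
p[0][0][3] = -17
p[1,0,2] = 92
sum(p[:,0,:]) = 12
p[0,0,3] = -17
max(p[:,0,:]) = 92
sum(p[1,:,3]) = -65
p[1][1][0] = -53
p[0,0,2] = 1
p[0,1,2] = 72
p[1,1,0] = -53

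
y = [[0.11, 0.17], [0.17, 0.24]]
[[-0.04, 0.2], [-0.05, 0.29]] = y @ [[0.71, 0.70],[-0.70, 0.71]]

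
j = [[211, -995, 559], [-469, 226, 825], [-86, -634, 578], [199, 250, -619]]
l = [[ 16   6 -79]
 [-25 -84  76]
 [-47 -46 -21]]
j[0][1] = -995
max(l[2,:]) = -21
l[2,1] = -46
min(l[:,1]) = -84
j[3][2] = -619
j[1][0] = -469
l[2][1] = -46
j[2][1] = -634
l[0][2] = -79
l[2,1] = -46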